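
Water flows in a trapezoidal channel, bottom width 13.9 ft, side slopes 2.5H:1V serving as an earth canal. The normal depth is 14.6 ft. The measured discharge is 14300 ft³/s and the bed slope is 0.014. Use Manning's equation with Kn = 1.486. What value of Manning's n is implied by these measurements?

With bottom width b = 13.9 ft and side slope z = 2.5: A = (b + zy)y = (13.9 + 2.5×14.6)×14.6 = 735.8 ft²; P = b + 2y√(1+z²) = 13.9 + 2×14.6×2.693 = 92.52 ft.
Hydraulic radius R = A/P = 735.8/92.52 = 7.953 ft.
Rearranging Manning's equation: n = (1.486/Q) A R^(2/3) S^(1/2) = (1.486/14300) × 735.8 × 7.953^(2/3) × √0.014 = 0.036.

n = 0.036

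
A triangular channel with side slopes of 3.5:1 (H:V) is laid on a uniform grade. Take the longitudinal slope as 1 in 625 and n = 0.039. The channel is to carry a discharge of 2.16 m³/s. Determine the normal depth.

y_n = 0.993 m

Manning's equation rearranged: A R^(2/3) = nQ / (1·√S) = 0.039 × 2.16 / (√0.0016) = 2.106.
Trying y = 0.75 m: A R^(2/3) = 0.9974 — low.
Trying y = 1.15 m: A R^(2/3) = 3.118 — high.
Trying y = 0.993 m: A R^(2/3) = 2.108 — matches.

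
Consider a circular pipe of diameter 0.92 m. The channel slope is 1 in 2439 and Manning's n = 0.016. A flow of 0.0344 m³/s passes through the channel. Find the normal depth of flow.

y_n = 0.205 m

Manning's equation rearranged: A R^(2/3) = nQ / (1·√S) = 0.016 × 0.0344 / (√0.00041) = 0.02718.
Trying y = 0.242 m: A R^(2/3) = 0.0378 — high.
Trying y = 0.156 m: A R^(2/3) = 0.01561 — low.
Trying y = 0.205 m: A R^(2/3) = 0.02717 — matches.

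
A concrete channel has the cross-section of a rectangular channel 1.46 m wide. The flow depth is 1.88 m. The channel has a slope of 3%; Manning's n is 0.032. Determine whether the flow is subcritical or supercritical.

Flow area A = b·y = 1.46 × 1.88 = 2.745 m². Wetted perimeter P = b + 2y = 1.46 + 2×1.88 = 5.22 m.
Hydraulic radius R = A/P = 2.745/5.22 = 0.5258 m.
V = (1/n) R^(2/3) √S = (1/0.032) × 0.5258^(2/3) × √0.03 = 3.526 m/s. Hydraulic depth D_h = A/T = 2.745/1.46 = 1.88 m.
Froude number Fr = V/√(g·D_h) = 3.526/√(9.81×1.88) = 0.821, which is less than 1, so the flow is subcritical.

subcritical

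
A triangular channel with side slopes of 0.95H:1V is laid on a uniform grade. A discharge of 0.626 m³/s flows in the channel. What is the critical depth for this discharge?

y_c = 0.616 m

At critical depth, Q² T / (g A³) = 1, i.e. A³/T = Q²/g = 0.626²/9.81 = 0.03995.
Trying y = 0.422 m: A³/T = 0.006039 — low.
Trying y = 0.704 m: A³/T = 0.07803 — high.
Trying y = 0.616 m: A³/T = 0.04002 — close enough.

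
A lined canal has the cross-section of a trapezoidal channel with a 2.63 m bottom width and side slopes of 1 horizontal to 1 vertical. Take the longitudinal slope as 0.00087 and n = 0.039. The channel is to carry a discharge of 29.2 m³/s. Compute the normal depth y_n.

Manning's equation rearranged: A R^(2/3) = nQ / (1·√S) = 0.039 × 29.2 / (√0.00087) = 38.61.
Trying y = 3.28 m: A R^(2/3) = 26.83 — low.
Trying y = 4.34 m: A R^(2/3) = 48.49 — high.
Trying y = 3.9 m: A R^(2/3) = 38.58 — close enough.

y_n = 3.9 m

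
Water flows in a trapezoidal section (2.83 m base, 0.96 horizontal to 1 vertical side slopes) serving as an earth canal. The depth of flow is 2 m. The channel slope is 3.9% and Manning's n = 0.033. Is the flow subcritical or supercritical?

With bottom width b = 2.83 m and side slope z = 0.96: A = (b + zy)y = (2.83 + 0.96×2)×2 = 9.5 m²; P = b + 2y√(1+z²) = 2.83 + 2×2×1.386 = 8.375 m.
Hydraulic radius R = A/P = 9.5/8.375 = 1.134 m.
V = (1/n) R^(2/3) √S = (1/0.033) × 1.134^(2/3) × √0.039 = 6.509 m/s. Hydraulic depth D_h = A/T = 9.5/6.67 = 1.424 m.
Froude number Fr = V/√(g·D_h) = 6.509/√(9.81×1.424) = 1.74, which is greater than 1, so the flow is supercritical.

supercritical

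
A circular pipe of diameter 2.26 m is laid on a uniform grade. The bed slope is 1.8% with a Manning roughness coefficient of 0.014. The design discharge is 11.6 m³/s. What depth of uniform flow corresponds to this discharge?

y_n = 1.05 m

Manning's equation rearranged: A R^(2/3) = nQ / (1·√S) = 0.014 × 11.6 / (√0.018) = 1.21.
Try y = 1.16 m: A R^(2/3) = 1.433 — over.
Try y = 0.74 m: A R^(2/3) = 0.6353 — short.
Try y = 1.05 m: A R^(2/3) = 1.208 — matches.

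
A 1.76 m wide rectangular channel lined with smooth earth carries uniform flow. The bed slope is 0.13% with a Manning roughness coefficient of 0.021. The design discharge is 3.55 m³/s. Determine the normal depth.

y_n = 1.69 m

Manning's equation rearranged: A R^(2/3) = nQ / (1·√S) = 0.021 × 3.55 / (√0.0013) = 2.068.
Try y = 2.03 m: A R^(2/3) = 2.581 — too large.
Try y = 1.45 m: A R^(2/3) = 1.708 — too small.
Try y = 1.69 m: A R^(2/3) = 2.065 — close enough.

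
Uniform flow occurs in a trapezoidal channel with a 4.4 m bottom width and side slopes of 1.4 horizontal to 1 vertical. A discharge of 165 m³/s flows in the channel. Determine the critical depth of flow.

At critical depth, Q² T / (g A³) = 1, i.e. A³/T = Q²/g = 165²/9.81 = 2775.
Try y = 2.98 m: A³/T = 1308 — low.
Try y = 4.11 m: A³/T = 4569 — high.
Try y = 3.62 m: A³/T = 2770 — close enough.

y_c = 3.62 m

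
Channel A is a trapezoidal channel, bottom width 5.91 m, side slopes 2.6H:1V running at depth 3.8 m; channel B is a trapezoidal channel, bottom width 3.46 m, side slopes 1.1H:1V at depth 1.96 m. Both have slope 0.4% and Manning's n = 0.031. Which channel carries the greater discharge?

channel A

Channel A: With bottom width b = 5.91 m and side slope z = 2.6: A = (b + zy)y = (5.91 + 2.6×3.8)×3.8 = 60 m²; P = b + 2y√(1+z²) = 5.91 + 2×3.8×2.786 = 27.08 m. Hydraulic radius R = A/P = 60/27.08 = 2.216 m. Q_A = (1/0.031)·60·2.216^(2/3)·√0.004 = 208 m³/s.
Channel B: With bottom width b = 3.46 m and side slope z = 1.1: A = (b + zy)y = (3.46 + 1.1×1.96)×1.96 = 11.01 m²; P = b + 2y√(1+z²) = 3.46 + 2×1.96×1.487 = 9.287 m. Hydraulic radius R = A/P = 11.01/9.287 = 1.185 m. Q_B = (1/0.031)·11.01·1.185^(2/3)·√0.004 = 25.15 m³/s.
Q_A = 208 m³/s vs Q_B = 25.15 m³/s, so channel A carries more.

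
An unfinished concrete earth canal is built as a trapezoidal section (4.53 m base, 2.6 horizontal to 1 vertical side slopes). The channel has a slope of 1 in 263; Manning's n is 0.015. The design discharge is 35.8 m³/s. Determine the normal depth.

Manning's equation rearranged: A R^(2/3) = nQ / (1·√S) = 0.015 × 35.8 / (√0.003802) = 8.709.
At y = 1.12 m: A R^(2/3) = 7.026 — short.
At y = 1.58 m: A R^(2/3) = 13.86 — over.
At y = 1.25 m: A R^(2/3) = 8.7 — close enough.

y_n = 1.25 m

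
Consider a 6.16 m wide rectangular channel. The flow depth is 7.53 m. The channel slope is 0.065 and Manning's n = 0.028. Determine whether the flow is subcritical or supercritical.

supercritical

Flow area A = b·y = 6.16 × 7.53 = 46.38 m². Wetted perimeter P = b + 2y = 6.16 + 2×7.53 = 21.22 m.
Hydraulic radius R = A/P = 46.38/21.22 = 2.186 m.
V = (1/n) R^(2/3) √S = (1/0.028) × 2.186^(2/3) × √0.065 = 15.34 m/s. Hydraulic depth D_h = A/T = 46.38/6.16 = 7.53 m.
Froude number Fr = V/√(g·D_h) = 15.34/√(9.81×7.53) = 1.78, which is greater than 1, so the flow is supercritical.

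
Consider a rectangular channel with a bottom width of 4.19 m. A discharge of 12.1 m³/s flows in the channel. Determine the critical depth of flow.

For a rectangular channel, critical depth y_c = (q²/g)^(1/3) where q = Q/b = 12.1/4.19 = 2.888 m²/s.
So y_c = (2.888²/9.81)^(1/3) = 0.947 m.

y_c = 0.947 m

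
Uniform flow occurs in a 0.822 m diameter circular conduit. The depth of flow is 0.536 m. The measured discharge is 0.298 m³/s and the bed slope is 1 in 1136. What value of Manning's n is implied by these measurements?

n = 0.014

For a circular section of diameter D = 0.822 m at depth y = 0.536 m, the central angle is θ = 2 arccos(1 − 2y/D) = 3.76 rad. Then A = (D²/8)(θ − sin θ) = 0.3665 m² and P = Dθ/2 = 1.545 m.
Hydraulic radius R = A/P = 0.3665/1.545 = 0.2372 m.
Rearranging Manning's equation: n = (1/Q) A R^(2/3) S^(1/2) = (1/0.298) × 0.3665 × 0.2372^(2/3) × √0.0008803 = 0.014.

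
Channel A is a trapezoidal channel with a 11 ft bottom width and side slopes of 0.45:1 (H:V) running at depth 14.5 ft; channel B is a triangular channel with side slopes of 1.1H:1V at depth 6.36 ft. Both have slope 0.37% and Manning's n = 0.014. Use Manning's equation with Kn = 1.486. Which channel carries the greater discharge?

Channel A: With bottom width b = 11 ft and side slope z = 0.45: A = (b + zy)y = (11 + 0.45×14.5)×14.5 = 254.1 ft²; P = b + 2y√(1+z²) = 11 + 2×14.5×1.097 = 42.8 ft. Hydraulic radius R = A/P = 254.1/42.8 = 5.937 ft. Q_A = (1.486/0.014)·254.1·5.937^(2/3)·√0.0037 = 5379 ft³/s.
Channel B: For a triangular section with side slope z = 1.1: A = zy² = 1.1×6.36² = 44.49 ft²; P = 2y√(1+z²) = 2×6.36×1.487 = 18.91 ft. Hydraulic radius R = A/P = 44.49/18.91 = 2.353 ft. Q_B = (1.486/0.014)·44.49·2.353^(2/3)·√0.0037 = 508.2 ft³/s.
Q_A = 5379 ft³/s vs Q_B = 508.2 ft³/s, so channel A carries more.

channel A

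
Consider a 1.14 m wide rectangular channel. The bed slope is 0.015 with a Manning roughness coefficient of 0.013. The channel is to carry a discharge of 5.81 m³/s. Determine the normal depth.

y_n = 1.05 m

Manning's equation rearranged: A R^(2/3) = nQ / (1·√S) = 0.013 × 5.81 / (√0.015) = 0.6167.
Try y = 1.27 m: A R^(2/3) = 0.7773 — too large.
Try y = 1.05 m: A R^(2/3) = 0.6163 — matches.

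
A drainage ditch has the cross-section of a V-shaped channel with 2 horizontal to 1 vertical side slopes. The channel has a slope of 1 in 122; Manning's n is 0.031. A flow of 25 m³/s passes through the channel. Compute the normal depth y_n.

Manning's equation rearranged: A R^(2/3) = nQ / (1·√S) = 0.031 × 25 / (√0.008197) = 8.56.
At y = 1.7 m: A R^(2/3) = 4.815 — low.
At y = 2.34 m: A R^(2/3) = 11.29 — high.
At y = 2.11 m: A R^(2/3) = 8.566 — matches.

y_n = 2.11 m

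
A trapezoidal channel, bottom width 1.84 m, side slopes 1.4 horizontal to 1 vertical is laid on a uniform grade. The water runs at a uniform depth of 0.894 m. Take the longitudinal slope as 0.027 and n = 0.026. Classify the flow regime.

With bottom width b = 1.84 m and side slope z = 1.4: A = (b + zy)y = (1.84 + 1.4×0.894)×0.894 = 2.764 m²; P = b + 2y√(1+z²) = 1.84 + 2×0.894×1.72 = 4.916 m.
Hydraulic radius R = A/P = 2.764/4.916 = 0.5622 m.
V = (1/n) R^(2/3) √S = (1/0.026) × 0.5622^(2/3) × √0.027 = 4.305 m/s. Hydraulic depth D_h = A/T = 2.764/4.343 = 0.6364 m.
Froude number Fr = V/√(g·D_h) = 4.305/√(9.81×0.6364) = 1.72, which is greater than 1, so the flow is supercritical.

supercritical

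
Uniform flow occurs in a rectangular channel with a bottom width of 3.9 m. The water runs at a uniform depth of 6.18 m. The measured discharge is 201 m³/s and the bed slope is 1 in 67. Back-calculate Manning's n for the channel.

n = 0.019

Flow area A = b·y = 3.9 × 6.18 = 24.1 m². Wetted perimeter P = b + 2y = 3.9 + 2×6.18 = 16.26 m.
Hydraulic radius R = A/P = 24.1/16.26 = 1.482 m.
Rearranging Manning's equation: n = (1/Q) A R^(2/3) S^(1/2) = (1/201) × 24.1 × 1.482^(2/3) × √0.01493 = 0.019.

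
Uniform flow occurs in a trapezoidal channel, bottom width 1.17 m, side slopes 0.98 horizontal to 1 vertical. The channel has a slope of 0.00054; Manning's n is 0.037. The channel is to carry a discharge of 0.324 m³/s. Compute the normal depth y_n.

y_n = 0.583 m

Manning's equation rearranged: A R^(2/3) = nQ / (1·√S) = 0.037 × 0.324 / (√0.00054) = 0.5159.
Try y = 0.693 m: A R^(2/3) = 0.7095 — over.
Try y = 0.494 m: A R^(2/3) = 0.3823 — short.
Try y = 0.583 m: A R^(2/3) = 0.5159 — matches.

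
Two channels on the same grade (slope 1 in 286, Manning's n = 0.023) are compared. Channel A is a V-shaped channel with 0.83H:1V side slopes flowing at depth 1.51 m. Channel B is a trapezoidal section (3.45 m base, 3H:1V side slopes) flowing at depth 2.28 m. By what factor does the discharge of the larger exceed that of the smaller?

Channel A: For a triangular section with side slope z = 0.83: A = zy² = 0.83×1.51² = 1.892 m²; P = 2y√(1+z²) = 2×1.51×1.3 = 3.925 m. Hydraulic radius R = A/P = 1.892/3.925 = 0.4822 m. Q_A = (1/0.023)·1.892·0.4822^(2/3)·√0.003497 = 2.992 m³/s.
Channel B: With bottom width b = 3.45 m and side slope z = 3: A = (b + zy)y = (3.45 + 3×2.28)×2.28 = 23.46 m²; P = b + 2y√(1+z²) = 3.45 + 2×2.28×3.162 = 17.87 m. Hydraulic radius R = A/P = 23.46/17.87 = 1.313 m. Q_B = (1/0.023)·23.46·1.313^(2/3)·√0.003497 = 72.32 m³/s.
The larger discharge is 72.32 m³/s and the smaller is 2.992 m³/s; the ratio is 24.2.

24.2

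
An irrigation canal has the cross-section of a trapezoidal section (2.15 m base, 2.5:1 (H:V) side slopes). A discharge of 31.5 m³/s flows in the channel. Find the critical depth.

y_c = 1.63 m

At critical depth, Q² T / (g A³) = 1, i.e. A³/T = Q²/g = 31.5²/9.81 = 101.1.
Trying y = 2.02 m: A³/T = 251.1 — over.
Trying y = 1.63 m: A³/T = 101.4 — matches.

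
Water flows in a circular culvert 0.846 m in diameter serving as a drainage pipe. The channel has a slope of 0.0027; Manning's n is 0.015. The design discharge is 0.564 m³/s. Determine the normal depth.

y_n = 0.581 m

Manning's equation rearranged: A R^(2/3) = nQ / (1·√S) = 0.015 × 0.564 / (√0.0027) = 0.1628.
Try y = 0.641 m: A R^(2/3) = 0.1841 — high.
Try y = 0.581 m: A R^(2/3) = 0.1629 — ≈ 0.1628.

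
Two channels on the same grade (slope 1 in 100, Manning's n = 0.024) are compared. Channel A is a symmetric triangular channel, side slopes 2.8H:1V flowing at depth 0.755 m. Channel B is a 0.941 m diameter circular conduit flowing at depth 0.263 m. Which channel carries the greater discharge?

Channel A: For a triangular section with side slope z = 2.8: A = zy² = 2.8×0.755² = 1.596 m²; P = 2y√(1+z²) = 2×0.755×2.973 = 4.49 m. Hydraulic radius R = A/P = 1.596/4.49 = 0.3555 m. Q_A = (1/0.024)·1.596·0.3555^(2/3)·√0.01 = 3.337 m³/s.
Channel B: For a circular section of diameter D = 0.941 m at depth y = 0.263 m, the central angle is θ = 2 arccos(1 − 2y/D) = 2.228 rad. Then A = (D²/8)(θ − sin θ) = 0.159 m² and P = Dθ/2 = 1.048 m. Hydraulic radius R = A/P = 0.159/1.048 = 0.1517 m. Q_B = (1/0.024)·0.159·0.1517^(2/3)·√0.01 = 0.1884 m³/s.
Q_A = 3.337 m³/s vs Q_B = 0.1884 m³/s, so channel A carries more.

channel A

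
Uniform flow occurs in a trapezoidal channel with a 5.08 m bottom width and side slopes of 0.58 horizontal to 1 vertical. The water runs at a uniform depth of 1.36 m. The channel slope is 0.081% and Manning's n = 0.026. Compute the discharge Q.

Q = 8.56 m³/s

With bottom width b = 5.08 m and side slope z = 0.58: A = (b + zy)y = (5.08 + 0.58×1.36)×1.36 = 7.982 m²; P = b + 2y√(1+z²) = 5.08 + 2×1.36×1.156 = 8.224 m.
Hydraulic radius R = A/P = 7.982/8.224 = 0.9705 m.
Manning's equation: Q = (1/n) A R^(2/3) S^(1/2) = (1/0.026) × 7.982 × 0.9705^(2/3) × 0.00081^(1/2) = 8.56 m³/s.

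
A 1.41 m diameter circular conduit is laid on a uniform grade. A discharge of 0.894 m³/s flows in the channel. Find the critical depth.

At critical depth, Q² T / (g A³) = 1, i.e. A³/T = Q²/g = 0.894²/9.81 = 0.08147.
Trying y = 0.404 m: A³/T = 0.03959 — too small.
Trying y = 0.55 m: A³/T = 0.1304 — too large.
Trying y = 0.487 m: A³/T = 0.08161 — matches.

y_c = 0.487 m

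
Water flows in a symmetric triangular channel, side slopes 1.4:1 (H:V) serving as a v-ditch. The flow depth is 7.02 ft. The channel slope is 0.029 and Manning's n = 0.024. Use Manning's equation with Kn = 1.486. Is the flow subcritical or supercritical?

For a triangular section with side slope z = 1.4: A = zy² = 1.4×7.02² = 68.99 ft²; P = 2y√(1+z²) = 2×7.02×1.72 = 24.16 ft.
Hydraulic radius R = A/P = 68.99/24.16 = 2.856 ft.
V = (1.486/n) R^(2/3) √S = (1.486/0.024) × 2.856^(2/3) × √0.029 = 21.23 ft/s. Hydraulic depth D_h = A/T = 68.99/19.66 = 3.51 ft.
Froude number Fr = V/√(g·D_h) = 21.23/√(32.2×3.51) = 2, which is greater than 1, so the flow is supercritical.

supercritical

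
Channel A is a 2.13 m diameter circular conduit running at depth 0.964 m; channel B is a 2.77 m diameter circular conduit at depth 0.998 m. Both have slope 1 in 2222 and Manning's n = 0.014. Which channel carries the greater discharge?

Channel A: For a circular section of diameter D = 2.13 m at depth y = 0.964 m, the central angle is θ = 2 arccos(1 − 2y/D) = 2.952 rad. Then A = (D²/8)(θ − sin θ) = 1.567 m² and P = Dθ/2 = 3.143 m. Hydraulic radius R = A/P = 1.567/3.143 = 0.4984 m. Q_A = (1/0.014)·1.567·0.4984^(2/3)·√0.00045 = 1.493 m³/s.
Channel B: For a circular section of diameter D = 2.77 m at depth y = 0.998 m, the central angle is θ = 2 arccos(1 − 2y/D) = 2.575 rad. Then A = (D²/8)(θ − sin θ) = 1.955 m² and P = Dθ/2 = 3.567 m. Hydraulic radius R = A/P = 1.955/3.567 = 0.5482 m. Q_B = (1/0.014)·1.955·0.5482^(2/3)·√0.00045 = 1.985 m³/s.
Q_A = 1.493 m³/s vs Q_B = 1.985 m³/s, so channel B carries more.

channel B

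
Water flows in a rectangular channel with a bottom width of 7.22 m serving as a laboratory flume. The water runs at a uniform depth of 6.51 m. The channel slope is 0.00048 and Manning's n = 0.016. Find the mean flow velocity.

Flow area A = b·y = 7.22 × 6.51 = 47 m². Wetted perimeter P = b + 2y = 7.22 + 2×6.51 = 20.24 m.
Hydraulic radius R = A/P = 47/20.24 = 2.322 m.
From Manning's equation, V = (1/n) R^(2/3) S^(1/2) = (1/0.016) × 2.322^(2/3) × 0.00048^(1/2) = 2.4 m/s.

V = 2.4 m/s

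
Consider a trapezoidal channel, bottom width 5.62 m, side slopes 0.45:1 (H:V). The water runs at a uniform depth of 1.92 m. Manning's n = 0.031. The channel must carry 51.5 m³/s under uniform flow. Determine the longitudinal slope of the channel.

With bottom width b = 5.62 m and side slope z = 0.45: A = (b + zy)y = (5.62 + 0.45×1.92)×1.92 = 12.45 m²; P = b + 2y√(1+z²) = 5.62 + 2×1.92×1.097 = 9.831 m.
Hydraulic radius R = A/P = 12.45/9.831 = 1.266 m.
From Manning's equation, S = [nQ / (1 A R^(2/3))]² = [0.031 × 51.5 / (1 × 12.45 × 1.266^(2/3))]² = 0.012.

S = 0.012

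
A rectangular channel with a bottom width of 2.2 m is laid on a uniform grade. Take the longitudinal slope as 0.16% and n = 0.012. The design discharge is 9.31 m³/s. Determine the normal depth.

y_n = 1.67 m

Manning's equation rearranged: A R^(2/3) = nQ / (1·√S) = 0.012 × 9.31 / (√0.0016) = 2.793.
Trying y = 1.9 m: A R^(2/3) = 3.285 — over.
Trying y = 1.36 m: A R^(2/3) = 2.148 — short.
Trying y = 1.67 m: A R^(2/3) = 2.794 — ≈ 2.793.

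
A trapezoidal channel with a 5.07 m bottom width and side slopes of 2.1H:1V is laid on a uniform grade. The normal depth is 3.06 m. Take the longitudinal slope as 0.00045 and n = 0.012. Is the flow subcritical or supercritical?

subcritical

With bottom width b = 5.07 m and side slope z = 2.1: A = (b + zy)y = (5.07 + 2.1×3.06)×3.06 = 35.18 m²; P = b + 2y√(1+z²) = 5.07 + 2×3.06×2.326 = 19.3 m.
Hydraulic radius R = A/P = 35.18/19.3 = 1.822 m.
V = (1/n) R^(2/3) √S = (1/0.012) × 1.822^(2/3) × √0.00045 = 2.637 m/s. Hydraulic depth D_h = A/T = 35.18/17.92 = 1.963 m.
Froude number Fr = V/√(g·D_h) = 2.637/√(9.81×1.963) = 0.601, which is less than 1, so the flow is subcritical.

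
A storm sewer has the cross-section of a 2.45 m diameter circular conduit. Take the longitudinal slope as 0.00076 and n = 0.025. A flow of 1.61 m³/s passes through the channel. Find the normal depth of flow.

Manning's equation rearranged: A R^(2/3) = nQ / (1·√S) = 0.025 × 1.61 / (√0.00076) = 1.46.
At y = 0.929 m: A R^(2/3) = 1.038 — too small.
At y = 1.12 m: A R^(2/3) = 1.456 — close enough.

y_n = 1.12 m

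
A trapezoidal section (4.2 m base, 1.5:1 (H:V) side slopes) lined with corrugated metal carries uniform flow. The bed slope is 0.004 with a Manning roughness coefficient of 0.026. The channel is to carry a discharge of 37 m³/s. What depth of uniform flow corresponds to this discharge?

Manning's equation rearranged: A R^(2/3) = nQ / (1·√S) = 0.026 × 37 / (√0.004) = 15.21.
Trying y = 1.38 m: A R^(2/3) = 8.321 — low.
Trying y = 2.08 m: A R^(2/3) = 18.15 — high.
Trying y = 1.9 m: A R^(2/3) = 15.23 — ≈ 15.21.

y_n = 1.9 m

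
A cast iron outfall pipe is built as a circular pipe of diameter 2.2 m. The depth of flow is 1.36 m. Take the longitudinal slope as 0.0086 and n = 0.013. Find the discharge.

Q = 12.8 m³/s

For a circular section of diameter D = 2.2 m at depth y = 1.36 m, the central angle is θ = 2 arccos(1 − 2y/D) = 3.619 rad. Then A = (D²/8)(θ − sin θ) = 2.467 m² and P = Dθ/2 = 3.981 m.
Hydraulic radius R = A/P = 2.467/3.981 = 0.6198 m.
Manning's equation: Q = (1/n) A R^(2/3) S^(1/2) = (1/0.013) × 2.467 × 0.6198^(2/3) × 0.0086^(1/2) = 12.8 m³/s.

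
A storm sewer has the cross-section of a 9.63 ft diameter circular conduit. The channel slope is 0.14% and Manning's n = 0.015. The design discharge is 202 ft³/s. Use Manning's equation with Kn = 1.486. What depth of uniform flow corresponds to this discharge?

Manning's equation rearranged: A R^(2/3) = nQ / (1.486·√S) = 0.015 × 202 / (1.486 × √0.0014) = 54.5.
At y = 3.66 ft: A R^(2/3) = 40.13 — too small.
At y = 5.39 ft: A R^(2/3) = 78.82 — too large.
At y = 4.33 ft: A R^(2/3) = 54.42 — ≈ 54.5.

y_n = 4.33 ft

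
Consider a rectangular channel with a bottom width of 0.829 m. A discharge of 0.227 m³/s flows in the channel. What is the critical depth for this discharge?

For a rectangular channel, critical depth y_c = (q²/g)^(1/3) where q = Q/b = 0.227/0.829 = 0.2738 m²/s.
So y_c = (0.2738²/9.81)^(1/3) = 0.197 m.

y_c = 0.197 m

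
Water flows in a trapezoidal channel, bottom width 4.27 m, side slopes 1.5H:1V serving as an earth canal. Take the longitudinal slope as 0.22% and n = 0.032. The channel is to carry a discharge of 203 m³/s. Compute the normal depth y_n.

y_n = 5.5 m

Manning's equation rearranged: A R^(2/3) = nQ / (1·√S) = 0.032 × 203 / (√0.0022) = 138.5.
Trying y = 3.78 m: A R^(2/3) = 61.6 — short.
Trying y = 6.94 m: A R^(2/3) = 233.9 — over.
Trying y = 5.5 m: A R^(2/3) = 138.7 — matches.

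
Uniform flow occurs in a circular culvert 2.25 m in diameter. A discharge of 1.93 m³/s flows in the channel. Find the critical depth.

y_c = 0.632 m

At critical depth, Q² T / (g A³) = 1, i.e. A³/T = Q²/g = 1.93²/9.81 = 0.3797.
Trying y = 0.536 m: A³/T = 0.1997 — low.
Trying y = 0.755 m: A³/T = 0.7553 — high.
Trying y = 0.632 m: A³/T = 0.3793 — ≈ 0.3797.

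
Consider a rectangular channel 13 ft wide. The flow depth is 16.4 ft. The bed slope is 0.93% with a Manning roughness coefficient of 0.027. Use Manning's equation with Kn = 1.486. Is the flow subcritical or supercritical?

Flow area A = b·y = 13 × 16.4 = 213.2 ft². Wetted perimeter P = b + 2y = 13 + 2×16.4 = 45.8 ft.
Hydraulic radius R = A/P = 213.2/45.8 = 4.655 ft.
V = (1.486/n) R^(2/3) √S = (1.486/0.027) × 4.655^(2/3) × √0.0093 = 14.8 ft/s. Hydraulic depth D_h = A/T = 213.2/13 = 16.4 ft.
Froude number Fr = V/√(g·D_h) = 14.8/√(32.2×16.4) = 0.644, which is less than 1, so the flow is subcritical.

subcritical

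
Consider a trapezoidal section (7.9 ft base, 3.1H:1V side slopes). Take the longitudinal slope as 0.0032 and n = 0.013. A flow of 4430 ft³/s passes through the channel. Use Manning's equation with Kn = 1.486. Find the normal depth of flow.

y_n = 7.94 ft

Manning's equation rearranged: A R^(2/3) = nQ / (1.486·√S) = 0.013 × 4430 / (1.486 × √0.0032) = 685.1.
At y = 10.1 ft: A R^(2/3) = 1215 — too large.
At y = 6.33 ft: A R^(2/3) = 405.1 — too small.
At y = 7.94 ft: A R^(2/3) = 685.8 — matches.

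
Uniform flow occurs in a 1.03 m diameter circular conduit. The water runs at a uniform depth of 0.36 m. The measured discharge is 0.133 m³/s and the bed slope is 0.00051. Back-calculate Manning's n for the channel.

n = 0.015

For a circular section of diameter D = 1.03 m at depth y = 0.36 m, the central angle is θ = 2 arccos(1 − 2y/D) = 2.53 rad. Then A = (D²/8)(θ − sin θ) = 0.2594 m² and P = Dθ/2 = 1.303 m.
Hydraulic radius R = A/P = 0.2594/1.303 = 0.1991 m.
Rearranging Manning's equation: n = (1/Q) A R^(2/3) S^(1/2) = (1/0.133) × 0.2594 × 0.1991^(2/3) × √0.00051 = 0.015.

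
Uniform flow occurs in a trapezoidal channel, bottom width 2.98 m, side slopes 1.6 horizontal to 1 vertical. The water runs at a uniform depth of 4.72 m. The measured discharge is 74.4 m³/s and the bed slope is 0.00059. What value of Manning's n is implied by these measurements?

n = 0.029

With bottom width b = 2.98 m and side slope z = 1.6: A = (b + zy)y = (2.98 + 1.6×4.72)×4.72 = 49.71 m²; P = b + 2y√(1+z²) = 2.98 + 2×4.72×1.887 = 20.79 m.
Hydraulic radius R = A/P = 49.71/20.79 = 2.391 m.
Rearranging Manning's equation: n = (1/Q) A R^(2/3) S^(1/2) = (1/74.4) × 49.71 × 2.391^(2/3) × √0.00059 = 0.029.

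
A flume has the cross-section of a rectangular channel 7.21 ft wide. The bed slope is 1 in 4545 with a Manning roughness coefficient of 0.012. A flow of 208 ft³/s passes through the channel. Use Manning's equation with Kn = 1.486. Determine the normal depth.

Manning's equation rearranged: A R^(2/3) = nQ / (1.486·√S) = 0.012 × 208 / (1.486 × √0.00022) = 113.2.
Trying y = 10.6 ft: A R^(2/3) = 147.8 — too large.
Trying y = 6.32 ft: A R^(2/3) = 79.3 — too small.
Trying y = 8.46 ft: A R^(2/3) = 113.2 — ≈ 113.2.

y_n = 8.46 ft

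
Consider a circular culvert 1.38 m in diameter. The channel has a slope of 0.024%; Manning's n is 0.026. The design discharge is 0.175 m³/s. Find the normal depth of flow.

Manning's equation rearranged: A R^(2/3) = nQ / (1·√S) = 0.026 × 0.175 / (√0.00024) = 0.2937.
Try y = 0.707 m: A R^(2/3) = 0.3833 — high.
Try y = 0.52 m: A R^(2/3) = 0.2221 — low.
Try y = 0.606 m: A R^(2/3) = 0.2935 — matches.

y_n = 0.606 m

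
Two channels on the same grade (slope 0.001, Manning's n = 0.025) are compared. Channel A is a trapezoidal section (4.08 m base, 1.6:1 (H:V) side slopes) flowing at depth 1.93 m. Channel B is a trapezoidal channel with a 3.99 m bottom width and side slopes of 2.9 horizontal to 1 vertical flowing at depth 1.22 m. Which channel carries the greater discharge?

channel A

Channel A: With bottom width b = 4.08 m and side slope z = 1.6: A = (b + zy)y = (4.08 + 1.6×1.93)×1.93 = 13.83 m²; P = b + 2y√(1+z²) = 4.08 + 2×1.93×1.887 = 11.36 m. Hydraulic radius R = A/P = 13.83/11.36 = 1.217 m. Q_A = (1/0.025)·13.83·1.217^(2/3)·√0.001 = 19.95 m³/s.
Channel B: With bottom width b = 3.99 m and side slope z = 2.9: A = (b + zy)y = (3.99 + 2.9×1.22)×1.22 = 9.184 m²; P = b + 2y√(1+z²) = 3.99 + 2×1.22×3.068 = 11.47 m. Hydraulic radius R = A/P = 9.184/11.47 = 0.8004 m. Q_B = (1/0.025)·9.184·0.8004^(2/3)·√0.001 = 10.01 m³/s.
Q_A = 19.95 m³/s vs Q_B = 10.01 m³/s, so channel A carries more.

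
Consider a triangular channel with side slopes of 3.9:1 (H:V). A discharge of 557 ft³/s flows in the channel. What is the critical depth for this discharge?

At critical depth, Q² T / (g A³) = 1, i.e. A³/T = Q²/g = 557²/32.2 = 9635.
At y = 5.08 ft: A³/T = 25730 — high.
At y = 2.94 ft: A³/T = 1670 — low.
At y = 4.17 ft: A³/T = 9589 — matches.

y_c = 4.17 ft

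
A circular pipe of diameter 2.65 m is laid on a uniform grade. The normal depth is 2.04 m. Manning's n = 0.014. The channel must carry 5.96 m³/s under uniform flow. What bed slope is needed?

For a circular section of diameter D = 2.65 m at depth y = 2.04 m, the central angle is θ = 2 arccos(1 − 2y/D) = 4.282 rad. Then A = (D²/8)(θ − sin θ) = 4.556 m² and P = Dθ/2 = 5.673 m.
Hydraulic radius R = A/P = 4.556/5.673 = 0.8031 m.
From Manning's equation, S = [nQ / (1 A R^(2/3))]² = [0.014 × 5.96 / (1 × 4.556 × 0.8031^(2/3))]² = 0.000449.

S = 0.000449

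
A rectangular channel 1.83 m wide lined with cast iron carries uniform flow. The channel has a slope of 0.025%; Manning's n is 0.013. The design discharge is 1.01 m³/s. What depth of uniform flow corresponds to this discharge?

Manning's equation rearranged: A R^(2/3) = nQ / (1·√S) = 0.013 × 1.01 / (√0.00025) = 0.8304.
Try y = 0.883 m: A R^(2/3) = 0.948 — over.
Try y = 0.8 m: A R^(2/3) = 0.8299 — close enough.

y_n = 0.8 m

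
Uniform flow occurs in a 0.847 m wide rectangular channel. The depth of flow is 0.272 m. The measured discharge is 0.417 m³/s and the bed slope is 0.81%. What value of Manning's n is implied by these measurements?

n = 0.015

Flow area A = b·y = 0.847 × 0.272 = 0.2304 m². Wetted perimeter P = b + 2y = 0.847 + 2×0.272 = 1.391 m.
Hydraulic radius R = A/P = 0.2304/1.391 = 0.1656 m.
Rearranging Manning's equation: n = (1/Q) A R^(2/3) S^(1/2) = (1/0.417) × 0.2304 × 0.1656^(2/3) × √0.0081 = 0.015.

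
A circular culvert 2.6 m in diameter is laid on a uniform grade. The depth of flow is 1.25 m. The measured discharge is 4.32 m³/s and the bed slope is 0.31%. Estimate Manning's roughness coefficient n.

For a circular section of diameter D = 2.6 m at depth y = 1.25 m, the central angle is θ = 2 arccos(1 − 2y/D) = 3.065 rad. Then A = (D²/8)(θ − sin θ) = 2.525 m² and P = Dθ/2 = 3.984 m.
Hydraulic radius R = A/P = 2.525/3.984 = 0.6337 m.
Rearranging Manning's equation: n = (1/Q) A R^(2/3) S^(1/2) = (1/4.32) × 2.525 × 0.6337^(2/3) × √0.0031 = 0.024.

n = 0.024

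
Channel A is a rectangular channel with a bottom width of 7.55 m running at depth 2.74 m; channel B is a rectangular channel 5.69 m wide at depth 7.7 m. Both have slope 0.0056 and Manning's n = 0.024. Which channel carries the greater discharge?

Channel A: Flow area A = b·y = 7.55 × 2.74 = 20.69 m². Wetted perimeter P = b + 2y = 7.55 + 2×2.74 = 13.03 m. Hydraulic radius R = A/P = 20.69/13.03 = 1.588 m. Q_A = (1/0.024)·20.69·1.588^(2/3)·√0.0056 = 87.78 m³/s.
Channel B: Flow area A = b·y = 5.69 × 7.7 = 43.81 m². Wetted perimeter P = b + 2y = 5.69 + 2×7.7 = 21.09 m. Hydraulic radius R = A/P = 43.81/21.09 = 2.077 m. Q_B = (1/0.024)·43.81·2.077^(2/3)·√0.0056 = 222.4 m³/s.
Q_A = 87.78 m³/s vs Q_B = 222.4 m³/s, so channel B carries more.

channel B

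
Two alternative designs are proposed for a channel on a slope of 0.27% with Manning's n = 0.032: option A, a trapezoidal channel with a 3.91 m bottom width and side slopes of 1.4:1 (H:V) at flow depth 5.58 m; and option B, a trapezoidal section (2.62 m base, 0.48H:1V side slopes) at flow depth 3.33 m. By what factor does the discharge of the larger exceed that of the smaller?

7.43

Channel A: With bottom width b = 3.91 m and side slope z = 1.4: A = (b + zy)y = (3.91 + 1.4×5.58)×5.58 = 65.41 m²; P = b + 2y√(1+z²) = 3.91 + 2×5.58×1.72 = 23.11 m. Hydraulic radius R = A/P = 65.41/23.11 = 2.83 m. Q_A = (1/0.032)·65.41·2.83^(2/3)·√0.0027 = 212.5 m³/s.
Channel B: With bottom width b = 2.62 m and side slope z = 0.48: A = (b + zy)y = (2.62 + 0.48×3.33)×3.33 = 14.05 m²; P = b + 2y√(1+z²) = 2.62 + 2×3.33×1.109 = 10.01 m. Hydraulic radius R = A/P = 14.05/10.01 = 1.404 m. Q_B = (1/0.032)·14.05·1.404^(2/3)·√0.0027 = 28.6 m³/s.
The larger discharge is 212.5 m³/s and the smaller is 28.6 m³/s; the ratio is 7.43.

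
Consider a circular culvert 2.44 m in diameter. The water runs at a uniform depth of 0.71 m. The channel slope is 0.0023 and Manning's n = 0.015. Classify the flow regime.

For a circular section of diameter D = 2.44 m at depth y = 0.71 m, the central angle is θ = 2 arccos(1 − 2y/D) = 2.279 rad. Then A = (D²/8)(θ − sin θ) = 1.131 m² and P = Dθ/2 = 2.78 m.
Hydraulic radius R = A/P = 1.131/2.78 = 0.4067 m.
V = (1/n) R^(2/3) √S = (1/0.015) × 0.4067^(2/3) × √0.0023 = 1.755 m/s. Hydraulic depth D_h = A/T = 1.131/2.217 = 0.5102 m.
Froude number Fr = V/√(g·D_h) = 1.755/√(9.81×0.5102) = 0.785, which is less than 1, so the flow is subcritical.

subcritical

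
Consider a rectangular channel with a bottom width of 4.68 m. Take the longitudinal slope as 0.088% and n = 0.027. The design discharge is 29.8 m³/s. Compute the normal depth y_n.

Manning's equation rearranged: A R^(2/3) = nQ / (1·√S) = 0.027 × 29.8 / (√0.00088) = 27.12.
Trying y = 2.99 m: A R^(2/3) = 16.78 — low.
Trying y = 5.45 m: A R^(2/3) = 35.43 — high.
Trying y = 4.38 m: A R^(2/3) = 27.16 — ≈ 27.12.

y_n = 4.38 m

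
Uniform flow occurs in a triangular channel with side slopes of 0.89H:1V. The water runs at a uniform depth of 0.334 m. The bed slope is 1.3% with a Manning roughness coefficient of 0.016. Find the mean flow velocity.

V = 1.65 m/s

For a triangular section with side slope z = 0.89: A = zy² = 0.89×0.334² = 0.09928 m²; P = 2y√(1+z²) = 2×0.334×1.339 = 0.8942 m.
Hydraulic radius R = A/P = 0.09928/0.8942 = 0.111 m.
From Manning's equation, V = (1/n) R^(2/3) S^(1/2) = (1/0.016) × 0.111^(2/3) × 0.013^(1/2) = 1.65 m/s.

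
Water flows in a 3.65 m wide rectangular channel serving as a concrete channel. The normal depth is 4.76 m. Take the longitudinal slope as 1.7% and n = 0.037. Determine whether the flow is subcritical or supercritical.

Flow area A = b·y = 3.65 × 4.76 = 17.37 m². Wetted perimeter P = b + 2y = 3.65 + 2×4.76 = 13.17 m.
Hydraulic radius R = A/P = 17.37/13.17 = 1.319 m.
V = (1/n) R^(2/3) √S = (1/0.037) × 1.319^(2/3) × √0.017 = 4.239 m/s. Hydraulic depth D_h = A/T = 17.37/3.65 = 4.76 m.
Froude number Fr = V/√(g·D_h) = 4.239/√(9.81×4.76) = 0.62, which is less than 1, so the flow is subcritical.

subcritical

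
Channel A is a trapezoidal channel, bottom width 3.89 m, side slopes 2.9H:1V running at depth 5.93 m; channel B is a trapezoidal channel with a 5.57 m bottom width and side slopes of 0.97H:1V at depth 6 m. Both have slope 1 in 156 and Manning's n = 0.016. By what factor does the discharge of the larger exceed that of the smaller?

Channel A: With bottom width b = 3.89 m and side slope z = 2.9: A = (b + zy)y = (3.89 + 2.9×5.93)×5.93 = 125 m²; P = b + 2y√(1+z²) = 3.89 + 2×5.93×3.068 = 40.27 m. Hydraulic radius R = A/P = 125/40.27 = 3.105 m. Q_A = (1/0.016)·125·3.105^(2/3)·√0.00641 = 1332 m³/s.
Channel B: With bottom width b = 5.57 m and side slope z = 0.97: A = (b + zy)y = (5.57 + 0.97×6)×6 = 68.34 m²; P = b + 2y√(1+z²) = 5.57 + 2×6×1.393 = 22.29 m. Hydraulic radius R = A/P = 68.34/22.29 = 3.066 m. Q_B = (1/0.016)·68.34·3.066^(2/3)·√0.00641 = 721.8 m³/s.
The larger discharge is 1332 m³/s and the smaller is 721.8 m³/s; the ratio is 1.85.

1.85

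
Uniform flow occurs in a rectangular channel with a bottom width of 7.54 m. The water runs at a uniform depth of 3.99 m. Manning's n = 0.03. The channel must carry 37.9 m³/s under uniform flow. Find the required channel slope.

S = 0.000591

Flow area A = b·y = 7.54 × 3.99 = 30.08 m². Wetted perimeter P = b + 2y = 7.54 + 2×3.99 = 15.52 m.
Hydraulic radius R = A/P = 30.08/15.52 = 1.938 m.
From Manning's equation, S = [nQ / (1 A R^(2/3))]² = [0.03 × 37.9 / (1 × 30.08 × 1.938^(2/3))]² = 0.000591.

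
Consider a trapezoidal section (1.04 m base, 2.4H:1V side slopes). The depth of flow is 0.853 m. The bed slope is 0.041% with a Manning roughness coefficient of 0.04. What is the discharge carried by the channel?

Q = 0.818 m³/s

With bottom width b = 1.04 m and side slope z = 2.4: A = (b + zy)y = (1.04 + 2.4×0.853)×0.853 = 2.633 m²; P = b + 2y√(1+z²) = 1.04 + 2×0.853×2.6 = 5.476 m.
Hydraulic radius R = A/P = 2.633/5.476 = 0.4809 m.
Manning's equation: Q = (1/n) A R^(2/3) S^(1/2) = (1/0.04) × 2.633 × 0.4809^(2/3) × 0.00041^(1/2) = 0.818 m³/s.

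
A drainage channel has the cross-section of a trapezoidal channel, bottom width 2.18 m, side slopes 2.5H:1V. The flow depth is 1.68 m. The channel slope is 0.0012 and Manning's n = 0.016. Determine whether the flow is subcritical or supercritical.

With bottom width b = 2.18 m and side slope z = 2.5: A = (b + zy)y = (2.18 + 2.5×1.68)×1.68 = 10.72 m²; P = b + 2y√(1+z²) = 2.18 + 2×1.68×2.693 = 11.23 m.
Hydraulic radius R = A/P = 10.72/11.23 = 0.9547 m.
V = (1/n) R^(2/3) √S = (1/0.016) × 0.9547^(2/3) × √0.0012 = 2.099 m/s. Hydraulic depth D_h = A/T = 10.72/10.58 = 1.013 m.
Froude number Fr = V/√(g·D_h) = 2.099/√(9.81×1.013) = 0.666, which is less than 1, so the flow is subcritical.

subcritical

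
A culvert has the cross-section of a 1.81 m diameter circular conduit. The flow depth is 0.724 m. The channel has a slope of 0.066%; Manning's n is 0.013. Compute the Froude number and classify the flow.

For a circular section of diameter D = 1.81 m at depth y = 0.724 m, the central angle is θ = 2 arccos(1 − 2y/D) = 2.739 rad. Then A = (D²/8)(θ − sin θ) = 0.9611 m² and P = Dθ/2 = 2.479 m.
Hydraulic radius R = A/P = 0.9611/2.479 = 0.3877 m.
V = (1/n) R^(2/3) √S = (1/0.013) × 0.3877^(2/3) × √0.00066 = 1.051 m/s. Hydraulic depth D_h = A/T = 0.9611/1.773 = 0.5419 m.
Froude number Fr = V/√(g·D_h) = 1.051/√(9.81×0.5419) = 0.456, which is less than 1, so the flow is subcritical.

subcritical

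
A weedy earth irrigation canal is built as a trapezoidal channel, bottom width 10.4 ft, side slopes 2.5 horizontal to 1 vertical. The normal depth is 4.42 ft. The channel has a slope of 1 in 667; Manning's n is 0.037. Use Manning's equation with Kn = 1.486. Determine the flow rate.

Q = 291 ft³/s

With bottom width b = 10.4 ft and side slope z = 2.5: A = (b + zy)y = (10.4 + 2.5×4.42)×4.42 = 94.81 ft²; P = b + 2y√(1+z²) = 10.4 + 2×4.42×2.693 = 34.2 ft.
Hydraulic radius R = A/P = 94.81/34.2 = 2.772 ft.
Manning's equation: Q = (1.486/n) A R^(2/3) S^(1/2) = (1.486/0.037) × 94.81 × 2.772^(2/3) × 0.001499^(1/2) = 291 ft³/s.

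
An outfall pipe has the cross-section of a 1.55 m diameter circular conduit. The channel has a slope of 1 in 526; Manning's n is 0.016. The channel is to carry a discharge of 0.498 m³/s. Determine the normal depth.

y_n = 0.448 m

Manning's equation rearranged: A R^(2/3) = nQ / (1·√S) = 0.016 × 0.498 / (√0.001901) = 0.1827.
Trying y = 0.54 m: A R^(2/3) = 0.2614 — over.
Trying y = 0.448 m: A R^(2/3) = 0.1827 — matches.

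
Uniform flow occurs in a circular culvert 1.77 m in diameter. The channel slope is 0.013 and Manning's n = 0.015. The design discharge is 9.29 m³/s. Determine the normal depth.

Manning's equation rearranged: A R^(2/3) = nQ / (1·√S) = 0.015 × 9.29 / (√0.013) = 1.222.
Try y = 1.38 m: A R^(2/3) = 1.36 — too large.
Try y = 1.26 m: A R^(2/3) = 1.223 — close enough.

y_n = 1.26 m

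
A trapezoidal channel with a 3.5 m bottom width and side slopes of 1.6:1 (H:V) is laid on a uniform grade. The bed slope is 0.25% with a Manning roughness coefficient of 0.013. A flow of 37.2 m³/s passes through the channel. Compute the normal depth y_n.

Manning's equation rearranged: A R^(2/3) = nQ / (1·√S) = 0.013 × 37.2 / (√0.0025) = 9.672.
At y = 1.95 m: A R^(2/3) = 14.49 — too large.
At y = 1.23 m: A R^(2/3) = 5.921 — too small.
At y = 1.59 m: A R^(2/3) = 9.684 — close enough.

y_n = 1.59 m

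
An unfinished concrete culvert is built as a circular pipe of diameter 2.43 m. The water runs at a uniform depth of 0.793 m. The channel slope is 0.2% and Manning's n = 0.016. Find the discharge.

Q = 2.14 m³/s

For a circular section of diameter D = 2.43 m at depth y = 0.793 m, the central angle is θ = 2 arccos(1 − 2y/D) = 2.432 rad. Then A = (D²/8)(θ − sin θ) = 1.314 m² and P = Dθ/2 = 2.955 m.
Hydraulic radius R = A/P = 1.314/2.955 = 0.4448 m.
Manning's equation: Q = (1/n) A R^(2/3) S^(1/2) = (1/0.016) × 1.314 × 0.4448^(2/3) × 0.002^(1/2) = 2.14 m³/s.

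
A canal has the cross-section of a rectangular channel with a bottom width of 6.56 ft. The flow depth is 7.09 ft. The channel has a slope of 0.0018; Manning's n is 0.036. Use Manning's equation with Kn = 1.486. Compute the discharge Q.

Q = 140 ft³/s

Flow area A = b·y = 6.56 × 7.09 = 46.51 ft². Wetted perimeter P = b + 2y = 6.56 + 2×7.09 = 20.74 ft.
Hydraulic radius R = A/P = 46.51/20.74 = 2.243 ft.
Manning's equation: Q = (1.486/n) A R^(2/3) S^(1/2) = (1.486/0.036) × 46.51 × 2.243^(2/3) × 0.0018^(1/2) = 140 ft³/s.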